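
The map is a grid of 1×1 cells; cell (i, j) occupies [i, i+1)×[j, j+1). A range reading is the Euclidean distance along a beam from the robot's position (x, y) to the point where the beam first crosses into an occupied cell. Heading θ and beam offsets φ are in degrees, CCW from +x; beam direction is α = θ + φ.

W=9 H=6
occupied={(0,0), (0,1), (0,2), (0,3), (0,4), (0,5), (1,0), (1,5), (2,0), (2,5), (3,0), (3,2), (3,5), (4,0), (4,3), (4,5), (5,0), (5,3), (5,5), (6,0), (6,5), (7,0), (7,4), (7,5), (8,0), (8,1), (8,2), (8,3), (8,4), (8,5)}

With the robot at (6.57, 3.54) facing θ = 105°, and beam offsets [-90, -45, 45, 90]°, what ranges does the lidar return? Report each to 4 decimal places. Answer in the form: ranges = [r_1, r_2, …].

ranges = [1.4804, 0.8600, 0.6582, 0.5901]

beam 1: φ=-90°, α=15°
  cosα=0.9659 sinα=0.2588 | (6,3) | tMaxX 0.4452 tMaxY 1.7773 | tΔX 1.0353 tΔY 3.8637
    t=0.4452 [x] (7,3)
    t=1.4804 [x] (8,3) — stop
  → r_1 = 1.4804
beam 2: φ=-45°, α=60°
  cosα=0.5000 sinα=0.8660 | (6,3) | tMaxX 0.8600 tMaxY 0.5312 | tΔX 2.0000 tΔY 1.1547
    t=0.5312 [y] (6,4)
    t=0.8600 [x] (7,4) — stop
  → r_2 = 0.8600
beam 3: φ=45°, α=150°
  cosα=-0.8660 sinα=0.5000 | (6,3) | tMaxX 0.6582 tMaxY 0.9200 | tΔX 1.1547 tΔY 2.0000
    t=0.6582 [x] (5,3) — stop
  → r_3 = 0.6582
beam 4: φ=90°, α=195°
  cosα=-0.9659 sinα=-0.2588 | (6,3) | tMaxX 0.5901 tMaxY 2.0864 | tΔX 1.0353 tΔY 3.8637
    t=0.5901 [x] (5,3) — stop
  → r_4 = 0.5901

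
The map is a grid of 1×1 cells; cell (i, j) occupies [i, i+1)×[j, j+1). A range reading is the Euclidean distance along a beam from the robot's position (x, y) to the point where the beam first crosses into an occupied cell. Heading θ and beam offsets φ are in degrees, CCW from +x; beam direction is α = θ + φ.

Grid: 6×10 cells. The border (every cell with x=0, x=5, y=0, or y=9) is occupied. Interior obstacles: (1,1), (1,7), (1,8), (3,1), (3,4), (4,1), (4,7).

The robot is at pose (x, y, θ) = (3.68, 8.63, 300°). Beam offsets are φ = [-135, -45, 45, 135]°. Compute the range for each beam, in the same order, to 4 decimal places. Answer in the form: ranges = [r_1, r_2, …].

beam 1: φ=-135°, α=165°
  direction (-0.9659, 0.2588); cell (3,8); t to first gridline: x 0.7040, y 1.4296 (then +1.0353 / +3.8637)
    (2,8) via x @ 0.7040
    (2,9) via y @ 1.4296  # hit
  → r_1 = 1.4296
beam 2: φ=-45°, α=255°
  direction (-0.2588, -0.9659); cell (3,8); t to first gridline: x 2.6273, y 0.6522 (then +3.8637 / +1.0353)
    (3,7) via y @ 0.6522
    (3,6) via y @ 1.6875
    (2,6) via x @ 2.6273
    (2,5) via y @ 2.7228
    (2,4) via y @ 3.7581
    (2,3) via y @ 4.7933
    (2,2) via y @ 5.8286
    (1,2) via x @ 6.4910
    (1,1) via y @ 6.8639  # hit
  → r_2 = 6.8639
beam 3: φ=45°, α=345°
  direction (0.9659, -0.2588); cell (3,8); t to first gridline: x 0.3313, y 2.4341 (then +1.0353 / +3.8637)
    (4,8) via x @ 0.3313
    (5,8) via x @ 1.3666  # hit
  → r_3 = 1.3666
beam 4: φ=135°, α=75°
  direction (0.2588, 0.9659); cell (3,8); t to first gridline: x 1.2364, y 0.3831 (then +3.8637 / +1.0353)
    (3,9) via y @ 0.3831  # hit
  → r_4 = 0.3831

ranges = [1.4296, 6.8639, 1.3666, 0.3831]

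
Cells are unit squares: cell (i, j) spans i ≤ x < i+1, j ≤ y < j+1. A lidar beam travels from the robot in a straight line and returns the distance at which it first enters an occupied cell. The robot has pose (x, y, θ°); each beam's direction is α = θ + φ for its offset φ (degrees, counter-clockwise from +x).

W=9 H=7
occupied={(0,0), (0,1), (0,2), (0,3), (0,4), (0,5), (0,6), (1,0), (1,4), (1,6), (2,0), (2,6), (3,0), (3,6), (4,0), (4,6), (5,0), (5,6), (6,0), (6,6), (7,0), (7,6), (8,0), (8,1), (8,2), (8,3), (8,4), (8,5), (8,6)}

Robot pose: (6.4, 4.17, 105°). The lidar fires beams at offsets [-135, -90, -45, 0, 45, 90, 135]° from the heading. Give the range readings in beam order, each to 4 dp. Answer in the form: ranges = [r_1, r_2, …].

ranges = [1.8475, 1.6564, 2.1131, 1.8946, 3.6600, 5.5905, 3.6604]

beam 1: φ=-135°, α=330°
  dir = (cos 330°, sin 330°) = (0.8660, -0.5000); from cell (6,4)
  next x-line at t=0.6928, next y-line at t=0.3400; Δt_x=1.1547, Δt_y=2.0000
    y: enter (6,3) at t=0.3400
    x: enter (7,3) at t=0.6928
    x: enter (8,3) at t=1.8475 ← occupied
  → r_1 = 1.8475
beam 2: φ=-90°, α=15°
  dir = (cos 15°, sin 15°) = (0.9659, 0.2588); from cell (6,4)
  next x-line at t=0.6212, next y-line at t=3.2069; Δt_x=1.0353, Δt_y=3.8637
    x: enter (7,4) at t=0.6212
    x: enter (8,4) at t=1.6564 ← occupied
  → r_2 = 1.6564
beam 3: φ=-45°, α=60°
  dir = (cos 60°, sin 60°) = (0.5000, 0.8660); from cell (6,4)
  next x-line at t=1.2000, next y-line at t=0.9584; Δt_x=2.0000, Δt_y=1.1547
    y: enter (6,5) at t=0.9584
    x: enter (7,5) at t=1.2000
    y: enter (7,6) at t=2.1131 ← occupied
  → r_3 = 2.1131
beam 4: φ=0°, α=105°
  dir = (cos 105°, sin 105°) = (-0.2588, 0.9659); from cell (6,4)
  next x-line at t=1.5455, next y-line at t=0.8593; Δt_x=3.8637, Δt_y=1.0353
    y: enter (6,5) at t=0.8593
    x: enter (5,5) at t=1.5455
    y: enter (5,6) at t=1.8946 ← occupied
  → r_4 = 1.8946
beam 5: φ=45°, α=150°
  dir = (cos 150°, sin 150°) = (-0.8660, 0.5000); from cell (6,4)
  next x-line at t=0.4619, next y-line at t=1.6600; Δt_x=1.1547, Δt_y=2.0000
    x: enter (5,4) at t=0.4619
    x: enter (4,4) at t=1.6166
    y: enter (4,5) at t=1.6600
    x: enter (3,5) at t=2.7713
    y: enter (3,6) at t=3.6600 ← occupied
  → r_5 = 3.6600
beam 6: φ=90°, α=195°
  dir = (cos 195°, sin 195°) = (-0.9659, -0.2588); from cell (6,4)
  next x-line at t=0.4141, next y-line at t=0.6568; Δt_x=1.0353, Δt_y=3.8637
    x: enter (5,4) at t=0.4141
    y: enter (5,3) at t=0.6568
    x: enter (4,3) at t=1.4494
    x: enter (3,3) at t=2.4847
    x: enter (2,3) at t=3.5199
    y: enter (2,2) at t=4.5205
    x: enter (1,2) at t=4.5552
    x: enter (0,2) at t=5.5905 ← occupied
  → r_6 = 5.5905
beam 7: φ=135°, α=240°
  dir = (cos 240°, sin 240°) = (-0.5000, -0.8660); from cell (6,4)
  next x-line at t=0.8000, next y-line at t=0.1963; Δt_x=2.0000, Δt_y=1.1547
    y: enter (6,3) at t=0.1963
    x: enter (5,3) at t=0.8000
    y: enter (5,2) at t=1.3510
    y: enter (5,1) at t=2.5057
    x: enter (4,1) at t=2.8000
    y: enter (4,0) at t=3.6604 ← occupied
  → r_7 = 3.6604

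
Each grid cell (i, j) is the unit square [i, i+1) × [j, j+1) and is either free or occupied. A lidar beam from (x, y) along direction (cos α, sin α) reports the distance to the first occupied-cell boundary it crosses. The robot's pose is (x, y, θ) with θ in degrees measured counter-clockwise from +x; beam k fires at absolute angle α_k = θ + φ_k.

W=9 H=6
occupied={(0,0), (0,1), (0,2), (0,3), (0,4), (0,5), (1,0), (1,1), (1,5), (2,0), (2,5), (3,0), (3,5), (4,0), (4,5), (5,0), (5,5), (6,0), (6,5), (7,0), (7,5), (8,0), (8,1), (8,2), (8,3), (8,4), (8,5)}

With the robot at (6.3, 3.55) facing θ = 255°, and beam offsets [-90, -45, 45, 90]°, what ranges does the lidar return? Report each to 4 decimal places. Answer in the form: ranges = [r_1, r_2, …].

beam 1: φ=-90°, α=165°
  cosα=-0.9659 sinα=0.2588 | (6,3) | tMaxX 0.3106 tMaxY 1.7387 | tΔX 1.0353 tΔY 3.8637
    t=0.3106 [x] (5,3)
    t=1.3459 [x] (4,3)
    t=1.7387 [y] (4,4)
    t=2.3811 [x] (3,4)
    t=3.4164 [x] (2,4)
    t=4.4517 [x] (1,4)
    t=5.4870 [x] (0,4) — stop
  → r_1 = 5.4870
beam 2: φ=-45°, α=210°
  cosα=-0.8660 sinα=-0.5000 | (6,3) | tMaxX 0.3464 tMaxY 1.1000 | tΔX 1.1547 tΔY 2.0000
    t=0.3464 [x] (5,3)
    t=1.1000 [y] (5,2)
    t=1.5011 [x] (4,2)
    t=2.6558 [x] (3,2)
    t=3.1000 [y] (3,1)
    t=3.8105 [x] (2,1)
    t=4.9652 [x] (1,1) — stop
  → r_2 = 4.9652
beam 3: φ=45°, α=300°
  cosα=0.5000 sinα=-0.8660 | (6,3) | tMaxX 1.4000 tMaxY 0.6351 | tΔX 2.0000 tΔY 1.1547
    t=0.6351 [y] (6,2)
    t=1.4000 [x] (7,2)
    t=1.7898 [y] (7,1)
    t=2.9445 [y] (7,0) — stop
  → r_3 = 2.9445
beam 4: φ=90°, α=345°
  cosα=0.9659 sinα=-0.2588 | (6,3) | tMaxX 0.7247 tMaxY 2.1250 | tΔX 1.0353 tΔY 3.8637
    t=0.7247 [x] (7,3)
    t=1.7600 [x] (8,3) — stop
  → r_4 = 1.7600

ranges = [5.4870, 4.9652, 2.9445, 1.7600]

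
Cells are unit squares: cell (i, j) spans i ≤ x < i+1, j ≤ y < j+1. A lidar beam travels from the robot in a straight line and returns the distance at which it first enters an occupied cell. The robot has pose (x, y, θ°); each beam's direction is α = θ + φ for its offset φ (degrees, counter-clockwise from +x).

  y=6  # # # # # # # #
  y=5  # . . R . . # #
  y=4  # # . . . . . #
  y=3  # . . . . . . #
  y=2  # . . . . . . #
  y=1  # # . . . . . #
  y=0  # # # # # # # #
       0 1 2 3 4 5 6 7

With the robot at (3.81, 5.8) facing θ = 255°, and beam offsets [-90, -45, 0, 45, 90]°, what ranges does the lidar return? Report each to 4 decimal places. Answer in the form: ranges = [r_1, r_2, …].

ranges = [0.7727, 2.0900, 4.9693, 5.5426, 2.2673]

beam 1: φ=-90°, α=165°
  dir = (cos 165°, sin 165°) = (-0.9659, 0.2588); from cell (3,5)
  next x-line at t=0.8386, next y-line at t=0.7727; Δt_x=1.0353, Δt_y=3.8637
    y: enter (3,6) at t=0.7727 ← occupied
  → r_1 = 0.7727
beam 2: φ=-45°, α=210°
  dir = (cos 210°, sin 210°) = (-0.8660, -0.5000); from cell (3,5)
  next x-line at t=0.9353, next y-line at t=1.6000; Δt_x=1.1547, Δt_y=2.0000
    x: enter (2,5) at t=0.9353
    y: enter (2,4) at t=1.6000
    x: enter (1,4) at t=2.0900 ← occupied
  → r_2 = 2.0900
beam 3: φ=0°, α=255°
  dir = (cos 255°, sin 255°) = (-0.2588, -0.9659); from cell (3,5)
  next x-line at t=3.1296, next y-line at t=0.8282; Δt_x=3.8637, Δt_y=1.0353
    y: enter (3,4) at t=0.8282
    y: enter (3,3) at t=1.8635
    y: enter (3,2) at t=2.8988
    x: enter (2,2) at t=3.1296
    y: enter (2,1) at t=3.9340
    y: enter (2,0) at t=4.9693 ← occupied
  → r_3 = 4.9693
beam 4: φ=45°, α=300°
  dir = (cos 300°, sin 300°) = (0.5000, -0.8660); from cell (3,5)
  next x-line at t=0.3800, next y-line at t=0.9238; Δt_x=2.0000, Δt_y=1.1547
    x: enter (4,5) at t=0.3800
    y: enter (4,4) at t=0.9238
    y: enter (4,3) at t=2.0785
    x: enter (5,3) at t=2.3800
    y: enter (5,2) at t=3.2332
    x: enter (6,2) at t=4.3800
    y: enter (6,1) at t=4.3879
    y: enter (6,0) at t=5.5426 ← occupied
  → r_4 = 5.5426
beam 5: φ=90°, α=345°
  dir = (cos 345°, sin 345°) = (0.9659, -0.2588); from cell (3,5)
  next x-line at t=0.1967, next y-line at t=3.0910; Δt_x=1.0353, Δt_y=3.8637
    x: enter (4,5) at t=0.1967
    x: enter (5,5) at t=1.2320
    x: enter (6,5) at t=2.2673 ← occupied
  → r_5 = 2.2673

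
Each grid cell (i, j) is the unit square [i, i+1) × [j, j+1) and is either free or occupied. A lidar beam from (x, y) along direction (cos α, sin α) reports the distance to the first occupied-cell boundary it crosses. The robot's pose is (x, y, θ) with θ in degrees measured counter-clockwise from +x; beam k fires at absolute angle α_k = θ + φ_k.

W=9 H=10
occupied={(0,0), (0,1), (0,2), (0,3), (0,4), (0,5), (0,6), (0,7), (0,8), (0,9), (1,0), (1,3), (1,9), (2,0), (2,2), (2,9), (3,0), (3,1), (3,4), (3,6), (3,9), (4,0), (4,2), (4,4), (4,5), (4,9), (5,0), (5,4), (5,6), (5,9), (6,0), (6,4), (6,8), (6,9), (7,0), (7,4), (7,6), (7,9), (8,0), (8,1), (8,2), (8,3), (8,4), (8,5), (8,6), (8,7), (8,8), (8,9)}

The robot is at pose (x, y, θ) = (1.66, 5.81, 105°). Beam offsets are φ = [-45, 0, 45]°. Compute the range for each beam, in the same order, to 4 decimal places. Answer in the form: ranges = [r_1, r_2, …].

beam 1: φ=-45°, α=60°
  direction (0.5000, 0.8660); cell (1,5); t to first gridline: x 0.6800, y 0.2194 (then +2.0000 / +1.1547)
    (1,6) via y @ 0.2194
    (2,6) via x @ 0.6800
    (2,7) via y @ 1.3741
    (2,8) via y @ 2.5288
    (3,8) via x @ 2.6800
    (3,9) via y @ 3.6835  # hit
  → r_1 = 3.6835
beam 2: φ=0°, α=105°
  direction (-0.2588, 0.9659); cell (1,5); t to first gridline: x 2.5500, y 0.1967 (then +3.8637 / +1.0353)
    (1,6) via y @ 0.1967
    (1,7) via y @ 1.2320
    (1,8) via y @ 2.2673
    (0,8) via x @ 2.5500  # hit
  → r_2 = 2.5500
beam 3: φ=45°, α=150°
  direction (-0.8660, 0.5000); cell (1,5); t to first gridline: x 0.7621, y 0.3800 (then +1.1547 / +2.0000)
    (1,6) via y @ 0.3800
    (0,6) via x @ 0.7621  # hit
  → r_3 = 0.7621

ranges = [3.6835, 2.5500, 0.7621]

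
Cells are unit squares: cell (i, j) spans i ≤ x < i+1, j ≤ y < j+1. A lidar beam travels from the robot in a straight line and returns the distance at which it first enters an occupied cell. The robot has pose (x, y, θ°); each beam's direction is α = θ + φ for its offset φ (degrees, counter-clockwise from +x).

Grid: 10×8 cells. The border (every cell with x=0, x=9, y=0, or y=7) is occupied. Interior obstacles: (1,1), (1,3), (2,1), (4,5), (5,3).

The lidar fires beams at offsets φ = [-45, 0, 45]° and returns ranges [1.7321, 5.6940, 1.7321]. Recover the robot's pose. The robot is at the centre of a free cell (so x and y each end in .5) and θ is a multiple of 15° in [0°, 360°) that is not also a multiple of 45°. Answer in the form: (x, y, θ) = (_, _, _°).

Enumerate (i+0.5, j+0.5, θ) over the 43 free cells and 16 admissible headings. For each, cast all 3 beams and compare to the given ranges.
  (4.5, 3.5, 300°): beam 1 = 2.5882 ≠ 1.7321 ✗
  (8.5, 4.5, 345°): beam 1 = 1.0000 ≠ 1.7321 ✗
  (3.5, 6.5, 240°): beam 1 = 2.5882 ≠ 1.7321 ✗
  …
  (3.5, 2.5, 345°): r_1=1.7321, r_2=5.6940, r_3=1.7321 — all match ✓
No second candidate reproduces the full scan.

(x, y, θ) = (3.5, 2.5, 345°)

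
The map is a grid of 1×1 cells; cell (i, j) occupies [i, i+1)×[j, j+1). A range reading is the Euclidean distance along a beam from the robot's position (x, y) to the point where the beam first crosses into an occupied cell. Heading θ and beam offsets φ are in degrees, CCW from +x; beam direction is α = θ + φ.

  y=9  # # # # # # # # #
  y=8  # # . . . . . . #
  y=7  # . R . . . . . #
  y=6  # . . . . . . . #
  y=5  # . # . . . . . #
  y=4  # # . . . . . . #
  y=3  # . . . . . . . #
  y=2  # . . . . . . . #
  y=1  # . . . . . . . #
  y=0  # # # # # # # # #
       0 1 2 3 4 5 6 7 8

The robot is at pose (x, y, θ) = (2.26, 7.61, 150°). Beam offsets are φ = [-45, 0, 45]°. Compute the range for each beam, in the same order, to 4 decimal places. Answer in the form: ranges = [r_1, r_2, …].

beam 1: φ=-45°, α=105°
  direction (-0.2588, 0.9659); cell (2,7); t to first gridline: x 1.0046, y 0.4038 (then +3.8637 / +1.0353)
    (2,8) via y @ 0.4038
    (1,8) via x @ 1.0046  # hit
  → r_1 = 1.0046
beam 2: φ=0°, α=150°
  direction (-0.8660, 0.5000); cell (2,7); t to first gridline: x 0.3002, y 0.7800 (then +1.1547 / +2.0000)
    (1,7) via x @ 0.3002
    (1,8) via y @ 0.7800  # hit
  → r_2 = 0.7800
beam 3: φ=45°, α=195°
  direction (-0.9659, -0.2588); cell (2,7); t to first gridline: x 0.2692, y 2.3569 (then +1.0353 / +3.8637)
    (1,7) via x @ 0.2692
    (0,7) via x @ 1.3044  # hit
  → r_3 = 1.3044

ranges = [1.0046, 0.7800, 1.3044]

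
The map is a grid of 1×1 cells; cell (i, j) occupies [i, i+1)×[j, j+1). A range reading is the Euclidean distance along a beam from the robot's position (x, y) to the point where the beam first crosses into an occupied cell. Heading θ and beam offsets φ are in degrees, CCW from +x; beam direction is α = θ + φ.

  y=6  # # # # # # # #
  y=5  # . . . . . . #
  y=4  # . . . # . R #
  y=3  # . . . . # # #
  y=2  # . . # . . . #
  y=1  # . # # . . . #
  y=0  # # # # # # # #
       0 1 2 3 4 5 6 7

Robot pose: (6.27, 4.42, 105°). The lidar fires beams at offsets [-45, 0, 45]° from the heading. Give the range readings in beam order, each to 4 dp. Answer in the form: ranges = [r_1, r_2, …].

beam 1: φ=-45°, α=60°
  cosα=0.5000 sinα=0.8660 | (6,4) | tMaxX 1.4600 tMaxY 0.6697 | tΔX 2.0000 tΔY 1.1547
    t=0.6697 [y] (6,5)
    t=1.4600 [x] (7,5) — stop
  → r_1 = 1.4600
beam 2: φ=0°, α=105°
  cosα=-0.2588 sinα=0.9659 | (6,4) | tMaxX 1.0432 tMaxY 0.6005 | tΔX 3.8637 tΔY 1.0353
    t=0.6005 [y] (6,5)
    t=1.0432 [x] (5,5)
    t=1.6357 [y] (5,6) — stop
  → r_2 = 1.6357
beam 3: φ=45°, α=150°
  cosα=-0.8660 sinα=0.5000 | (6,4) | tMaxX 0.3118 tMaxY 1.1600 | tΔX 1.1547 tΔY 2.0000
    t=0.3118 [x] (5,4)
    t=1.1600 [y] (5,5)
    t=1.4665 [x] (4,5)
    t=2.6212 [x] (3,5)
    t=3.1600 [y] (3,6) — stop
  → r_3 = 3.1600

ranges = [1.4600, 1.6357, 3.1600]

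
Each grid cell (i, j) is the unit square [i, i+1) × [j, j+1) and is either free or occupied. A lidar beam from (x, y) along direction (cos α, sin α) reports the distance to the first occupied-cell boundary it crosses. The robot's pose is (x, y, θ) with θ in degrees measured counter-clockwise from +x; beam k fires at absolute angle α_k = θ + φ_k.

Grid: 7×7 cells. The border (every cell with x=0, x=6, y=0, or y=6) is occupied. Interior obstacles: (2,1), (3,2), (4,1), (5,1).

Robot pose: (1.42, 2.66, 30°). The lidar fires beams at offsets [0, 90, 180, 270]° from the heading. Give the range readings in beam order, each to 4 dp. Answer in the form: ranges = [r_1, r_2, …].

ranges = [5.2885, 0.8400, 0.4850, 1.1600]

beam 1: φ=0°, α=30°
  d=(0.8660,0.5000)  start (1,2)  tX=0.6697 tY=0.6800  stride 1/|dx|=1.1547 1/|dy|=2.0000
    cross x-line → (2,2), t=0.6697
    cross y-line → (2,3), t=0.6800
    cross x-line → (3,3), t=1.8244
    cross y-line → (3,4), t=2.6800
    cross x-line → (4,4), t=2.9791
    cross x-line → (5,4), t=4.1338
    cross y-line → (5,5), t=4.6800
    cross x-line → (6,5), t=5.2885 (wall)
  → r_1 = 5.2885
beam 2: φ=90°, α=120°
  d=(-0.5000,0.8660)  start (1,2)  tX=0.8400 tY=0.3926  stride 1/|dx|=2.0000 1/|dy|=1.1547
    cross y-line → (1,3), t=0.3926
    cross x-line → (0,3), t=0.8400 (wall)
  → r_2 = 0.8400
beam 3: φ=180°, α=210°
  d=(-0.8660,-0.5000)  start (1,2)  tX=0.4850 tY=1.3200  stride 1/|dx|=1.1547 1/|dy|=2.0000
    cross x-line → (0,2), t=0.4850 (wall)
  → r_3 = 0.4850
beam 4: φ=270°, α=300°
  d=(0.5000,-0.8660)  start (1,2)  tX=1.1600 tY=0.7621  stride 1/|dx|=2.0000 1/|dy|=1.1547
    cross y-line → (1,1), t=0.7621
    cross x-line → (2,1), t=1.1600 (wall)
  → r_4 = 1.1600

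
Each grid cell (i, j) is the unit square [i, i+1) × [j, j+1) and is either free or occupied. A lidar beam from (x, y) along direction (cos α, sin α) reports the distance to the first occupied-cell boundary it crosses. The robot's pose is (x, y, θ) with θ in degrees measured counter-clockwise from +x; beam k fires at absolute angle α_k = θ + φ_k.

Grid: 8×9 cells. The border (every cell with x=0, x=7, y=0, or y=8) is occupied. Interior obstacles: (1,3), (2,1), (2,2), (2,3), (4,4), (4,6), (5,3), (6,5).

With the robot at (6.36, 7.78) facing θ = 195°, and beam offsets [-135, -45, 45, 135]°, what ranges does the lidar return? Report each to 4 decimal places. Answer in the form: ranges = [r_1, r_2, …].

beam 1: φ=-135°, α=60°
  d=(0.5000,0.8660)  start (6,7)  tX=1.2800 tY=0.2540  stride 1/|dx|=2.0000 1/|dy|=1.1547
    cross y-line → (6,8), t=0.2540 (wall)
  → r_1 = 0.2540
beam 2: φ=-45°, α=150°
  d=(-0.8660,0.5000)  start (6,7)  tX=0.4157 tY=0.4400  stride 1/|dx|=1.1547 1/|dy|=2.0000
    cross x-line → (5,7), t=0.4157
    cross y-line → (5,8), t=0.4400 (wall)
  → r_2 = 0.4400
beam 3: φ=45°, α=240°
  d=(-0.5000,-0.8660)  start (6,7)  tX=0.7200 tY=0.9007  stride 1/|dx|=2.0000 1/|dy|=1.1547
    cross x-line → (5,7), t=0.7200
    cross y-line → (5,6), t=0.9007
    cross y-line → (5,5), t=2.0554
    cross x-line → (4,5), t=2.7200
    cross y-line → (4,4), t=3.2101 (wall)
  → r_3 = 3.2101
beam 4: φ=135°, α=330°
  d=(0.8660,-0.5000)  start (6,7)  tX=0.7390 tY=1.5600  stride 1/|dx|=1.1547 1/|dy|=2.0000
    cross x-line → (7,7), t=0.7390 (wall)
  → r_4 = 0.7390

ranges = [0.2540, 0.4400, 3.2101, 0.7390]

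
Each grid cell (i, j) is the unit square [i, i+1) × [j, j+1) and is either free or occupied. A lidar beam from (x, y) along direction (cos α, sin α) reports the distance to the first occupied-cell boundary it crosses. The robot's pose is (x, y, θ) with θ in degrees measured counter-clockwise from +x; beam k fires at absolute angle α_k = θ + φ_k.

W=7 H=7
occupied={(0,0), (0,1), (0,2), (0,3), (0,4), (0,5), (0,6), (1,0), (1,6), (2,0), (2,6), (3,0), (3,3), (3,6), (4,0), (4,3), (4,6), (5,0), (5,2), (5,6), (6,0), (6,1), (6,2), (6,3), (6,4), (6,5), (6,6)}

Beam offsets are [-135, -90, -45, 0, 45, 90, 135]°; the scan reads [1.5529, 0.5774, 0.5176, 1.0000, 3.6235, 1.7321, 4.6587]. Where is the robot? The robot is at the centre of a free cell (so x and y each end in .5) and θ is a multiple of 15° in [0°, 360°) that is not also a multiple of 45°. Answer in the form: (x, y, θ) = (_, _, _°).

Enumerate (i+0.5, j+0.5, θ) over the 22 free cells and 16 admissible headings. For each, cast all 7 beams and compare to the given ranges.
  (1.5, 4.5, 105°): beam 1 = 1.7321 ≠ 1.5529 ✗
  (4.5, 2.5, 240°): beam 1 = 0.5176 ≠ 1.5529 ✗
  (3.5, 4.5, 345°): beam 1 = 2.8868 ≠ 1.5529 ✗
  (1.5, 5.5, 15°): beam 1 = 1.0000 ≠ 1.5529 ✗
  (1.5, 1.5, 165°): beam 1 = 3.0000 ≠ 1.5529 ✗
  …
  (1.5, 4.5, 240°): r_1=1.5529, r_2=0.5774, r_3=0.5176, r_4=1.0000, r_5=3.6235, r_6=1.7321, r_7=4.6587 — all match ✓
Unique over the lattice → pose = (1.5, 4.5, 240°).

(x, y, θ) = (1.5, 4.5, 240°)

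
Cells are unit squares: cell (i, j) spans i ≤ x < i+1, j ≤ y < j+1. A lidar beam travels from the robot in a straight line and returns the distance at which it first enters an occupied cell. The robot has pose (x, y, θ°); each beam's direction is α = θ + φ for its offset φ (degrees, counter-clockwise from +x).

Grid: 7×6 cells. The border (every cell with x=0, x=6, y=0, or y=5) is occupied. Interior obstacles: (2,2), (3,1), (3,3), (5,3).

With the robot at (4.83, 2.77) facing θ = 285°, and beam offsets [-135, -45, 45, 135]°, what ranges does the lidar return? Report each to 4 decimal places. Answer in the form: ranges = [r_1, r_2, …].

ranges = [0.9584, 1.6600, 1.3510, 0.3400]

beam 1: φ=-135°, α=150°
  cosα=-0.8660 sinα=0.5000 | (4,2) | tMaxX 0.9584 tMaxY 0.4600 | tΔX 1.1547 tΔY 2.0000
    t=0.4600 [y] (4,3)
    t=0.9584 [x] (3,3) — stop
  → r_1 = 0.9584
beam 2: φ=-45°, α=240°
  cosα=-0.5000 sinα=-0.8660 | (4,2) | tMaxX 1.6600 tMaxY 0.8891 | tΔX 2.0000 tΔY 1.1547
    t=0.8891 [y] (4,1)
    t=1.6600 [x] (3,1) — stop
  → r_2 = 1.6600
beam 3: φ=45°, α=330°
  cosα=0.8660 sinα=-0.5000 | (4,2) | tMaxX 0.1963 tMaxY 1.5400 | tΔX 1.1547 tΔY 2.0000
    t=0.1963 [x] (5,2)
    t=1.3510 [x] (6,2) — stop
  → r_3 = 1.3510
beam 4: φ=135°, α=60°
  cosα=0.5000 sinα=0.8660 | (4,2) | tMaxX 0.3400 tMaxY 0.2656 | tΔX 2.0000 tΔY 1.1547
    t=0.2656 [y] (4,3)
    t=0.3400 [x] (5,3) — stop
  → r_4 = 0.3400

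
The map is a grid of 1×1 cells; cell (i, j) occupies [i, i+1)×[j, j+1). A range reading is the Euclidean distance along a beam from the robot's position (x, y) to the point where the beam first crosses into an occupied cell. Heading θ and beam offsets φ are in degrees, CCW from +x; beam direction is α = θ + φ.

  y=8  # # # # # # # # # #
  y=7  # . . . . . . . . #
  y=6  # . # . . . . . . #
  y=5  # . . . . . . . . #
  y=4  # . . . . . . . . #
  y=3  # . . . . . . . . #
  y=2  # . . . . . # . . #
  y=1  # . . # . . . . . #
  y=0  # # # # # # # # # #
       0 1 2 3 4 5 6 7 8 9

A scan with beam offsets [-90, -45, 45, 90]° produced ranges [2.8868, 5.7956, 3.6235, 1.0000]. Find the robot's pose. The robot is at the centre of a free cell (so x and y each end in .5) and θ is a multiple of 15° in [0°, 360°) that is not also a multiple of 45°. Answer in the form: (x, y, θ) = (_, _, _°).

Candidates: 53 free-cell centres × 16 headings = 848 poses. Raycast each; keep the one whose scan matches to 4 dp.
  (7.5, 6.5, 150°): beam 1 = 1.7321 ≠ 2.8868 ✗
  (7.5, 6.5, 120°): beam 1 = 1.7321 ≠ 2.8868 ✗
  (3.5, 2.5, 30°): beam 1 = 0.5774 ≠ 2.8868 ✗
  (6.5, 3.5, 330°): beam 1 = 0.5774 ≠ 2.8868 ✗
  (5.5, 6.5, 300°): beam 1 = 5.1962 ≠ 2.8868 ✗
  …
  (5.5, 7.5, 300°): r_1=2.8868, r_2=5.7956, r_3=3.6235, r_4=1.0000 — all match ✓
No second candidate reproduces the full scan.

(x, y, θ) = (5.5, 7.5, 300°)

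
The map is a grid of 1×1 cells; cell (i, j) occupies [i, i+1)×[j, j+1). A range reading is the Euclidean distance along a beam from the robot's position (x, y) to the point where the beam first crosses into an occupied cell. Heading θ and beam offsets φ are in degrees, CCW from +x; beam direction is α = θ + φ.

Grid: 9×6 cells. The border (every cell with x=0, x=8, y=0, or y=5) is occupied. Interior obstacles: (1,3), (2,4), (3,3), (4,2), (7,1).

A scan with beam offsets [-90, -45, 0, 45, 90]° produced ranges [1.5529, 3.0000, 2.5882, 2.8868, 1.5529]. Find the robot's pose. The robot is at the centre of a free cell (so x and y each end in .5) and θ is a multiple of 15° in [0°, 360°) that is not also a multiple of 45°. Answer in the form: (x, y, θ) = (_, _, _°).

Enumerate (i+0.5, j+0.5, θ) over the 23 free cells and 16 admissible headings. For each, cast all 5 beams and compare to the given ranges.
  (7.5, 2.5, 195°): beam 1 = 2.5882 ≠ 1.5529 ✗
  (2.5, 1.5, 165°): beam 1 = 1.9319 ≠ 1.5529 ✗
  (5.5, 4.5, 255°): beam 1 = 1.9319 ≠ 1.5529 ✗
  …
  (7.5, 3.5, 195°): r_1=1.5529, r_2=3.0000, r_3=2.5882, r_4=2.8868, r_5=1.5529 — all match ✓
Only this pose fits every beam.

(x, y, θ) = (7.5, 3.5, 195°)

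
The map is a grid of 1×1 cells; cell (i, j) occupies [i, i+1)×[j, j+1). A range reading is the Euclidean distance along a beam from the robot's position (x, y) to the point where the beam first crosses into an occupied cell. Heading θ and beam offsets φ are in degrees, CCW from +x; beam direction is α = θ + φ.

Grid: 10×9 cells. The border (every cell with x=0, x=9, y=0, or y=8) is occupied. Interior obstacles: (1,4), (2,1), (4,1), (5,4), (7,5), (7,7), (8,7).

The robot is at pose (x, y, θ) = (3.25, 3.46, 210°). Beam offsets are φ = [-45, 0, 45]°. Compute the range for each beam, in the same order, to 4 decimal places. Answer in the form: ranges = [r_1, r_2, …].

ranges = [2.0864, 2.5981, 1.5115]

beam 1: φ=-45°, α=165°
  direction (-0.9659, 0.2588); cell (3,3); t to first gridline: x 0.2588, y 2.0864 (then +1.0353 / +3.8637)
    (2,3) via x @ 0.2588
    (1,3) via x @ 1.2941
    (1,4) via y @ 2.0864  # hit
  → r_1 = 2.0864
beam 2: φ=0°, α=210°
  direction (-0.8660, -0.5000); cell (3,3); t to first gridline: x 0.2887, y 0.9200 (then +1.1547 / +2.0000)
    (2,3) via x @ 0.2887
    (2,2) via y @ 0.9200
    (1,2) via x @ 1.4434
    (0,2) via x @ 2.5981  # hit
  → r_2 = 2.5981
beam 3: φ=45°, α=255°
  direction (-0.2588, -0.9659); cell (3,3); t to first gridline: x 0.9659, y 0.4762 (then +3.8637 / +1.0353)
    (3,2) via y @ 0.4762
    (2,2) via x @ 0.9659
    (2,1) via y @ 1.5115  # hit
  → r_3 = 1.5115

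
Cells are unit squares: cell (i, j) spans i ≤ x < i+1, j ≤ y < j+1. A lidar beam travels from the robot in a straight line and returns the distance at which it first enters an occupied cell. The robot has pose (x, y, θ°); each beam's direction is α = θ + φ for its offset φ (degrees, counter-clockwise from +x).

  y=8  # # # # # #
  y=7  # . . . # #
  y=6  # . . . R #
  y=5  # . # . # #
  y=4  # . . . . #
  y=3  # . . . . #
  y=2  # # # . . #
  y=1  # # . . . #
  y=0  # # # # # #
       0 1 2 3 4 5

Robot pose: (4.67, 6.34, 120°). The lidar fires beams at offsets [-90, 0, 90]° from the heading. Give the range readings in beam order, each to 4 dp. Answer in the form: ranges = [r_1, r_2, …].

ranges = [0.3811, 0.7621, 0.6800]

beam 1: φ=-90°, α=30°
  d=(0.8660,0.5000)  start (4,6)  tX=0.3811 tY=1.3200  stride 1/|dx|=1.1547 1/|dy|=2.0000
    cross x-line → (5,6), t=0.3811 (wall)
  → r_1 = 0.3811
beam 2: φ=0°, α=120°
  d=(-0.5000,0.8660)  start (4,6)  tX=1.3400 tY=0.7621  stride 1/|dx|=2.0000 1/|dy|=1.1547
    cross y-line → (4,7), t=0.7621 (wall)
  → r_2 = 0.7621
beam 3: φ=90°, α=210°
  d=(-0.8660,-0.5000)  start (4,6)  tX=0.7736 tY=0.6800  stride 1/|dx|=1.1547 1/|dy|=2.0000
    cross y-line → (4,5), t=0.6800 (wall)
  → r_3 = 0.6800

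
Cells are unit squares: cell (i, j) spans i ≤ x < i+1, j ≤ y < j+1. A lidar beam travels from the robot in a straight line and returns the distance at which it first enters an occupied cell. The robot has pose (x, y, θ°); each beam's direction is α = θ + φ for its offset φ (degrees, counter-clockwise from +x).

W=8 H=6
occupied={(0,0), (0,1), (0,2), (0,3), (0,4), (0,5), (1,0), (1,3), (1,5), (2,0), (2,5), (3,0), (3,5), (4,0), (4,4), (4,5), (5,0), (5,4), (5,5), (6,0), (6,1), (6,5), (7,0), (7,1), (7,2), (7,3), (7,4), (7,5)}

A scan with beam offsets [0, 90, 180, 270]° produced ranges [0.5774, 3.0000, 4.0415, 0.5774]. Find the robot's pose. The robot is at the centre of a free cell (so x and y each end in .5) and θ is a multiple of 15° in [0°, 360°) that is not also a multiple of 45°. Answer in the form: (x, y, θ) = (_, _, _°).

Enumerate (i+0.5, j+0.5, θ) over the 20 free cells and 16 admissible headings. For each, cast all 4 beams and compare to the given ranges.
  (5.5, 2.5, 300°): beam 1 = 1.0000 ≠ 0.5774 ✗
  (3.5, 2.5, 30°): beam 1 = 4.0415 ≠ 0.5774 ✗
  (3.5, 1.5, 210°): beam 1 = 1.0000 ≠ 0.5774 ✗
  (4.5, 2.5, 15°): beam 1 = 2.5882 ≠ 0.5774 ✗
  …
  (5.5, 1.5, 330°): r_1=0.5774, r_2=3.0000, r_3=4.0415, r_4=0.5774 — all match ✓
No second candidate reproduces the full scan.

(x, y, θ) = (5.5, 1.5, 330°)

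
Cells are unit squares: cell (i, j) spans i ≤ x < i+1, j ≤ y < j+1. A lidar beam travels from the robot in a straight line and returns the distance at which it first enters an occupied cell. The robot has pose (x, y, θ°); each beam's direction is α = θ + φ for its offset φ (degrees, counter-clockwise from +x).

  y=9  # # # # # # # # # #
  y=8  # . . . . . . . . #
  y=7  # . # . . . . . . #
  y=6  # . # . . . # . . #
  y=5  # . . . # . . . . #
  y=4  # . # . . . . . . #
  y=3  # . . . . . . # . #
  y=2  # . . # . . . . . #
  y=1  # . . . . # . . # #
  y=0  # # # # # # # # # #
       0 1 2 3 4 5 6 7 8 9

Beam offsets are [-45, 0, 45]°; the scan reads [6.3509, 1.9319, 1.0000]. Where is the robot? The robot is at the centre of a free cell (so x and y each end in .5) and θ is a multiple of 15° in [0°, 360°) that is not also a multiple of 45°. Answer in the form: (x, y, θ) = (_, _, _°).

The pose lattice has 55·16 = 880 candidates. Test each by forward raycasting.
  (3.5, 4.5, 165°): beam 1 = 1.7321 ≠ 6.3509 ✗
  (5.5, 6.5, 195°): beam 1 = 2.8868 ≠ 6.3509 ✗
  (1.5, 1.5, 60°): beam 1 = 1.9319 ≠ 6.3509 ✗
  (8.5, 4.5, 240°): beam 1 = 7.7646 ≠ 6.3509 ✗
  …
  (3.5, 3.5, 75°): r_1=6.3509, r_2=1.9319, r_3=1.0000 — all match ✓
No second candidate reproduces the full scan.

(x, y, θ) = (3.5, 3.5, 75°)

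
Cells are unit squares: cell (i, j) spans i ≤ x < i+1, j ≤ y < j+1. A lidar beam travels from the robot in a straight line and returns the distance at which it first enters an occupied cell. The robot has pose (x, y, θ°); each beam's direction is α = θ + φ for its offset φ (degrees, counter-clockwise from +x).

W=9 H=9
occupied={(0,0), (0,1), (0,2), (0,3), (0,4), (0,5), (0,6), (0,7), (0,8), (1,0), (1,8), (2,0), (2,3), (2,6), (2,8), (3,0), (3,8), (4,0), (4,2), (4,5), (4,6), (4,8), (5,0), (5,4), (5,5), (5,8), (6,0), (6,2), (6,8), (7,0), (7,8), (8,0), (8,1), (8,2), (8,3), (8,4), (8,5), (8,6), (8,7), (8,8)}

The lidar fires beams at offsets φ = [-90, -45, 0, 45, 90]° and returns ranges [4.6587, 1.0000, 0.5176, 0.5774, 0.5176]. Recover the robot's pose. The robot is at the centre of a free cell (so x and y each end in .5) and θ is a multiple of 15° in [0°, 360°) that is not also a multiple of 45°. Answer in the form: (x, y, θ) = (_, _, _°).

Enumerate (i+0.5, j+0.5, θ) over the 41 free cells and 16 admissible headings. For each, cast all 5 beams and compare to the given ranges.
  (2.5, 1.5, 210°): beam 1 = 3.0000 ≠ 4.6587 ✗
  (6.5, 3.5, 105°): beam 1 = 1.5529 ≠ 4.6587 ✗
  (6.5, 1.5, 15°): beam 1 = 0.5176 ≠ 4.6587 ✗
  (5.5, 7.5, 30°): beam 1 = 5.0000 ≠ 4.6587 ✗
  …
  (7.5, 7.5, 345°): r_1=4.6587, r_2=1.0000, r_3=0.5176, r_4=0.5774, r_5=0.5176 — all match ✓
Only this pose fits every beam.

(x, y, θ) = (7.5, 7.5, 345°)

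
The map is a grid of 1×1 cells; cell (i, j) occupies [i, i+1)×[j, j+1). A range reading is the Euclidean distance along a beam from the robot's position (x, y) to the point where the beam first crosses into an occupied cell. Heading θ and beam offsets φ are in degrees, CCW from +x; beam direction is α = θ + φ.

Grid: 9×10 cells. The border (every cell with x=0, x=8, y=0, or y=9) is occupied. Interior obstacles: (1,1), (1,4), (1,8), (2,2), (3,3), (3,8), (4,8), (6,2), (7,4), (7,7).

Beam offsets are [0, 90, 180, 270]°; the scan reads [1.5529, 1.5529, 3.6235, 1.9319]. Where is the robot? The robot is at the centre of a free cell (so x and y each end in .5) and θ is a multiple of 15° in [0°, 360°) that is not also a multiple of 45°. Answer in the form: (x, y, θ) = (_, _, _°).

(x, y, θ) = (2.5, 7.5, 105°)

Candidates: 46 free-cell centres × 16 headings = 736 poses. Raycast each; keep the one whose scan matches to 4 dp.
  (5.5, 2.5, 165°): beam 1 = 1.9319 ≠ 1.5529 ✗
  (6.5, 8.5, 255°): beam 1 = 7.7646 ≠ 1.5529 ✗
  (6.5, 8.5, 150°): beam 1 = 1.0000 ≠ 1.5529 ✗
  …
  (2.5, 7.5, 105°): r_1=1.5529, r_2=1.5529, r_3=3.6235, r_4=1.9319 — all match ✓
Unique over the lattice → pose = (2.5, 7.5, 105°).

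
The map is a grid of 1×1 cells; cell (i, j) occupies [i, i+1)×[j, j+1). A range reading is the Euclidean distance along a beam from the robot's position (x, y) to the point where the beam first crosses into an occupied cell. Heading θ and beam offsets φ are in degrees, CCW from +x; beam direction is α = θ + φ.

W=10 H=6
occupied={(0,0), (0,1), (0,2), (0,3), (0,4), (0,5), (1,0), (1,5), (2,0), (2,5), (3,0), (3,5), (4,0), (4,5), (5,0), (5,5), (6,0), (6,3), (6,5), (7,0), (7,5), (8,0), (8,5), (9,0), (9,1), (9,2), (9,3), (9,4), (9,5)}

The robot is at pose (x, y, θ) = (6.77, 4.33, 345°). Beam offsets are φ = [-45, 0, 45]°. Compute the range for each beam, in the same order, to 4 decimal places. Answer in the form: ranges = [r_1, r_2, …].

ranges = [0.3811, 2.3087, 1.3400]

beam 1: φ=-45°, α=300°
  direction (0.5000, -0.8660); cell (6,4); t to first gridline: x 0.4600, y 0.3811 (then +2.0000 / +1.1547)
    (6,3) via y @ 0.3811  # hit
  → r_1 = 0.3811
beam 2: φ=0°, α=345°
  direction (0.9659, -0.2588); cell (6,4); t to first gridline: x 0.2381, y 1.2750 (then +1.0353 / +3.8637)
    (7,4) via x @ 0.2381
    (8,4) via x @ 1.2734
    (8,3) via y @ 1.2750
    (9,3) via x @ 2.3087  # hit
  → r_2 = 2.3087
beam 3: φ=45°, α=30°
  direction (0.8660, 0.5000); cell (6,4); t to first gridline: x 0.2656, y 1.3400 (then +1.1547 / +2.0000)
    (7,4) via x @ 0.2656
    (7,5) via y @ 1.3400  # hit
  → r_3 = 1.3400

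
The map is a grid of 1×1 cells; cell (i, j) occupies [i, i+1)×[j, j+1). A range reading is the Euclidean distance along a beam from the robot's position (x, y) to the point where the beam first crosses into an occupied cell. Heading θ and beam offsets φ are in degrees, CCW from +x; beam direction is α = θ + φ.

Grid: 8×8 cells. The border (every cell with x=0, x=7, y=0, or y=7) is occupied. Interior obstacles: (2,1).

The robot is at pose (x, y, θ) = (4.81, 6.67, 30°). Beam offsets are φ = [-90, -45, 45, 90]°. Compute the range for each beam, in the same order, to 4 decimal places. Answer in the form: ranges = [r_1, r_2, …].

beam 1: φ=-90°, α=300°
  direction (0.5000, -0.8660); cell (4,6); t to first gridline: x 0.3800, y 0.7736 (then +2.0000 / +1.1547)
    (5,6) via x @ 0.3800
    (5,5) via y @ 0.7736
    (5,4) via y @ 1.9283
    (6,4) via x @ 2.3800
    (6,3) via y @ 3.0831
    (6,2) via y @ 4.2378
    (7,2) via x @ 4.3800  # hit
  → r_1 = 4.3800
beam 2: φ=-45°, α=345°
  direction (0.9659, -0.2588); cell (4,6); t to first gridline: x 0.1967, y 2.5887 (then +1.0353 / +3.8637)
    (5,6) via x @ 0.1967
    (6,6) via x @ 1.2320
    (7,6) via x @ 2.2673  # hit
  → r_2 = 2.2673
beam 3: φ=45°, α=75°
  direction (0.2588, 0.9659); cell (4,6); t to first gridline: x 0.7341, y 0.3416 (then +3.8637 / +1.0353)
    (4,7) via y @ 0.3416  # hit
  → r_3 = 0.3416
beam 4: φ=90°, α=120°
  direction (-0.5000, 0.8660); cell (4,6); t to first gridline: x 1.6200, y 0.3811 (then +2.0000 / +1.1547)
    (4,7) via y @ 0.3811  # hit
  → r_4 = 0.3811

ranges = [4.3800, 2.2673, 0.3416, 0.3811]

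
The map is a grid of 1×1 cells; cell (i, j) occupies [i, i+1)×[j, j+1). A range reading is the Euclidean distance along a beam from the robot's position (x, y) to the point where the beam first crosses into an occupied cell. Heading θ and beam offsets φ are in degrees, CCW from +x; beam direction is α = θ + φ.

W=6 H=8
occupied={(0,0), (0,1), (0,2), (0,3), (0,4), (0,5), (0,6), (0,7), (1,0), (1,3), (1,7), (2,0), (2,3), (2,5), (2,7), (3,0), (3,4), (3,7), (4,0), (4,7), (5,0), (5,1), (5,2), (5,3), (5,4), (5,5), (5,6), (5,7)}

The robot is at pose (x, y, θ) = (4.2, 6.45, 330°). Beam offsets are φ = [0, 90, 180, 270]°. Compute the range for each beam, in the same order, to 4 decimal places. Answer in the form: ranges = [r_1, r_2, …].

ranges = [0.9238, 0.6351, 1.1000, 1.6743]

beam 1: φ=0°, α=330°
  direction (0.8660, -0.5000); cell (4,6); t to first gridline: x 0.9238, y 0.9000 (then +1.1547 / +2.0000)
    (4,5) via y @ 0.9000
    (5,5) via x @ 0.9238  # hit
  → r_1 = 0.9238
beam 2: φ=90°, α=60°
  direction (0.5000, 0.8660); cell (4,6); t to first gridline: x 1.6000, y 0.6351 (then +2.0000 / +1.1547)
    (4,7) via y @ 0.6351  # hit
  → r_2 = 0.6351
beam 3: φ=180°, α=150°
  direction (-0.8660, 0.5000); cell (4,6); t to first gridline: x 0.2309, y 1.1000 (then +1.1547 / +2.0000)
    (3,6) via x @ 0.2309
    (3,7) via y @ 1.1000  # hit
  → r_3 = 1.1000
beam 4: φ=270°, α=240°
  direction (-0.5000, -0.8660); cell (4,6); t to first gridline: x 0.4000, y 0.5196 (then +2.0000 / +1.1547)
    (3,6) via x @ 0.4000
    (3,5) via y @ 0.5196
    (3,4) via y @ 1.6743  # hit
  → r_4 = 1.6743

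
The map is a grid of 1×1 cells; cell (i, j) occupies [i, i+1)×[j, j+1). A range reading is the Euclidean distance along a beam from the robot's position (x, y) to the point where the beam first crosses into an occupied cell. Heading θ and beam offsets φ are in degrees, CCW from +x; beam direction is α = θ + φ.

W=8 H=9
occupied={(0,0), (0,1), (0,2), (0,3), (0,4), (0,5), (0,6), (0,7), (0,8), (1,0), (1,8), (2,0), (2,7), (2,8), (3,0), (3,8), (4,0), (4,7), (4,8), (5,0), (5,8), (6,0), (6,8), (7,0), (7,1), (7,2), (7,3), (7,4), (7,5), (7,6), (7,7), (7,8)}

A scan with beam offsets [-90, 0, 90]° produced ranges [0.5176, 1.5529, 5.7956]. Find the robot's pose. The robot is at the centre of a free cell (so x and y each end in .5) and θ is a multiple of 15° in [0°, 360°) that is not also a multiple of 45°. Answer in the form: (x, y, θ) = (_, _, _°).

Enumerate (i+0.5, j+0.5, θ) over the 40 free cells and 16 admissible headings. For each, cast all 3 beams and compare to the given ranges.
  (6.5, 5.5, 240°): beam 1 = 4.0415 ≠ 0.5176 ✗
  (3.5, 5.5, 30°): beam 1 = 5.1962 ≠ 0.5176 ✗
  (6.5, 7.5, 60°): beam 1 = 0.5774 ≠ 0.5176 ✗
  (4.5, 3.5, 30°): beam 1 = 2.8868 ≠ 0.5176 ✗
  …
  (5.5, 1.5, 345°): r_1=0.5176, r_2=1.5529, r_3=5.7956 — all match ✓
Only this pose fits every beam.

(x, y, θ) = (5.5, 1.5, 345°)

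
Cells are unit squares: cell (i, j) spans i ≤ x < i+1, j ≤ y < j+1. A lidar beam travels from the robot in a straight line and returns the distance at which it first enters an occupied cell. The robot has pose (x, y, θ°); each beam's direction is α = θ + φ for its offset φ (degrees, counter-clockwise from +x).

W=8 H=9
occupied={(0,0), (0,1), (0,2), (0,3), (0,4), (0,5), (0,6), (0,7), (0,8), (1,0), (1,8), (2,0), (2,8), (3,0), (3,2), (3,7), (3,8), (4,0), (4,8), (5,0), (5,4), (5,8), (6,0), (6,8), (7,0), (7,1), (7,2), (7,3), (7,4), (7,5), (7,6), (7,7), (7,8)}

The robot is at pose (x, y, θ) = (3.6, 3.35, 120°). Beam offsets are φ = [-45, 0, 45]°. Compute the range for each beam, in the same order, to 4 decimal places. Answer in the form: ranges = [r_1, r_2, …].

ranges = [4.8140, 5.2000, 2.6917]

beam 1: φ=-45°, α=75°
  direction (0.2588, 0.9659); cell (3,3); t to first gridline: x 1.5455, y 0.6729 (then +3.8637 / +1.0353)
    (3,4) via y @ 0.6729
    (4,4) via x @ 1.5455
    (4,5) via y @ 1.7082
    (4,6) via y @ 2.7435
    (4,7) via y @ 3.7788
    (4,8) via y @ 4.8140  # hit
  → r_1 = 4.8140
beam 2: φ=0°, α=120°
  direction (-0.5000, 0.8660); cell (3,3); t to first gridline: x 1.2000, y 0.7506 (then +2.0000 / +1.1547)
    (3,4) via y @ 0.7506
    (2,4) via x @ 1.2000
    (2,5) via y @ 1.9053
    (2,6) via y @ 3.0600
    (1,6) via x @ 3.2000
    (1,7) via y @ 4.2147
    (0,7) via x @ 5.2000  # hit
  → r_2 = 5.2000
beam 3: φ=45°, α=165°
  direction (-0.9659, 0.2588); cell (3,3); t to first gridline: x 0.6212, y 2.5114 (then +1.0353 / +3.8637)
    (2,3) via x @ 0.6212
    (1,3) via x @ 1.6564
    (1,4) via y @ 2.5114
    (0,4) via x @ 2.6917  # hit
  → r_3 = 2.6917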